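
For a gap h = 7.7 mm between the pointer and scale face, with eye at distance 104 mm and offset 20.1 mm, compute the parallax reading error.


error = h * offset / d
= 7.7 * 20.1 / 104
= 1.4882

1.4882


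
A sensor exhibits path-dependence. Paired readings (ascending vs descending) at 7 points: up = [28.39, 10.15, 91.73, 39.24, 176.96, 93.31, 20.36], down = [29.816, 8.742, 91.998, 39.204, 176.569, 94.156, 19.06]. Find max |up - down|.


|28.39 - 29.816| = 1.4260
|10.15 - 8.742| = 1.4080
|91.73 - 91.998| = 0.2680
|39.24 - 39.204| = 0.0360
|176.96 - 176.569| = 0.3910
|93.31 - 94.156| = 0.8460
|20.36 - 19.06| = 1.3000
hysteresis = max(diffs) = 1.4260

1.4260


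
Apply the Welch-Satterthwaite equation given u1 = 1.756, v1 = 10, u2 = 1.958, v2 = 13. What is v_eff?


uc = sqrt(u1^2 + u2^2) = sqrt(1.756^2 + 1.958^2) = 2.630076
v_eff = uc^4 / (u1^4/v1 + u2^4/v2)
= 2.630076^4 / (1.756^4/10 + 1.958^4/13)
= 47.849036 / 2.0814153
v_eff = 22.9887

22.9887


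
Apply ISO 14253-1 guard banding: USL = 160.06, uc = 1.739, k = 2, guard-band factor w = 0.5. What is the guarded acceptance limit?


U = k * uc = 2 * 1.739 = 3.478
guard band g = w * U = 0.5 * 3.478 = 1.739
AL = USL - g = 160.06 - 1.739
AL = 158.3210

158.3210


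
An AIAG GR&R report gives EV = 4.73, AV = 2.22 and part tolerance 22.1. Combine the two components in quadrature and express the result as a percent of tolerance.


GRR = sqrt(EV^2 + AV^2) = sqrt(4.73^2 + 2.22^2) = 5.2250646
%GRR = GRR / tol * 100 = 5.2250646 / 22.1 * 100
%GRR = 23.6428

23.6428


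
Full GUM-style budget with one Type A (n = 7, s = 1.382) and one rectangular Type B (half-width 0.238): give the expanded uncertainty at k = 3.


u_A = s / sqrt(n) = 1.382 / sqrt(7) = 0.5223469
u_B = half_width / sqrt(3) = 0.238 / sqrt(3) = 0.13740936
uc = sqrt(u_A^2 + u_B^2) = sqrt(0.5223469^2 + 0.13740936^2) = 0.54011815
U = k * uc = 3 * 0.54011815
U = 1.6204

1.6204


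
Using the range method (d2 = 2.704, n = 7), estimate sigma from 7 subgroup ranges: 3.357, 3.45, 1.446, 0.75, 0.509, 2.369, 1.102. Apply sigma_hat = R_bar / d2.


R_bar = (3.357 + 3.45 + 1.446 + 0.75 + 0.509 + 2.369 + 1.102) / 7
R_bar = 12.983 / 7 = 1.8547143
sigma_hat = R_bar / d2 = 1.8547143 / 2.704 = 0.6859

0.6859


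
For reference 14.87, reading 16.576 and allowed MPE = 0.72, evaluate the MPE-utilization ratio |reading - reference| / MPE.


e = indication - reference = 16.576 - 14.87 = 1.7060
|e| = 1.7060
ratio = |e| / MPE = 1.7060 / 0.72
ratio = 2.3694

2.3694


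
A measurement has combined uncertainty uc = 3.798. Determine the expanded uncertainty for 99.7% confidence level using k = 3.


U = k * uc
U = 3 * 3.798
U = 11.3940

11.3940


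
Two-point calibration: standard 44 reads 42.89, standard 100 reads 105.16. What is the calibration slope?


slope = (y2 - y1) / (x2 - x1)
= (105.16 - 42.89) / (100 - 44)
= 62.2700 / 56
= 1.1120

1.1120


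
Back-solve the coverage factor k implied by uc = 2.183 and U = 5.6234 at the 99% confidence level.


k = U / uc
k = 5.6234 / 2.183
k = 2.576

2.576


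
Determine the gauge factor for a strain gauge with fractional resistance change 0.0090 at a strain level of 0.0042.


GF = (dR/R) / epsilon
= 0.0090 / 0.0042
= 2.1429

2.1429


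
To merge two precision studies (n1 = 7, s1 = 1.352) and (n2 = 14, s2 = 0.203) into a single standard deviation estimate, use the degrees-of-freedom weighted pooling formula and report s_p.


s_p = sqrt(((n1-1)*s1^2 + (n2-1)*s2^2) / (n1+n2-2))
numerator = (7-1)*1.352^2 + (14-1)*0.203^2 = 10.967424 + 0.535717 = 11.503141
denominator = 7 + 14 - 2 = 19
s_p^2 = 11.503141 / 19 = 0.60542847
s_p = sqrt(0.60542847) = 0.7781

0.7781


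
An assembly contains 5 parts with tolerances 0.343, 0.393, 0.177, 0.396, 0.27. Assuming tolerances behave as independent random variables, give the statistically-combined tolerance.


RSS = sqrt(0.343^2 + 0.393^2 + 0.177^2 + 0.396^2 + 0.27^2)
= sqrt(0.533143)
= 0.7302

0.7302


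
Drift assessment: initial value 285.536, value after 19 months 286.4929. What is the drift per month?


rate = (v2 - v1) / months
= (286.4929 - 285.536) / 19
= 0.9569 / 19
= 0.0504

0.0504


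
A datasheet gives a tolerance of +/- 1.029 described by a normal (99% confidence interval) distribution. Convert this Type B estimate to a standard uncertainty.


u_B = half_width / 2.576
u_B = 1.029 / 2.576
u_B = 0.3995

0.3995


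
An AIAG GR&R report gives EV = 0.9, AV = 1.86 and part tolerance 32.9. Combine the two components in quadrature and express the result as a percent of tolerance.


GRR = sqrt(EV^2 + AV^2) = sqrt(0.9^2 + 1.86^2) = 2.066301
%GRR = GRR / tol * 100 = 2.066301 / 32.9 * 100
%GRR = 6.2806

6.2806


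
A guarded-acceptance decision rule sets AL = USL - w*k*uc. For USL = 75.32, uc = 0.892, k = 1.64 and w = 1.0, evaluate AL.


U = k * uc = 1.64 * 0.892 = 1.46288
guard band g = w * U = 1.0 * 1.46288 = 1.46288
AL = USL - g = 75.32 - 1.46288
AL = 73.8571

73.8571


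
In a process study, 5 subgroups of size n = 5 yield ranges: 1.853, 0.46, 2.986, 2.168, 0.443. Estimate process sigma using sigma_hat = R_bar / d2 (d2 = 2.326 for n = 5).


R_bar = (1.853 + 0.46 + 2.986 + 2.168 + 0.443) / 5
R_bar = 7.91 / 5 = 1.582
sigma_hat = R_bar / d2 = 1.582 / 2.326 = 0.6801

0.6801


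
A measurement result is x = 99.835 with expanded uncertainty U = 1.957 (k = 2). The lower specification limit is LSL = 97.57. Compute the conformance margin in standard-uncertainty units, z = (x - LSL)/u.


u = U / k = 1.957 / 2 = 0.9785
margin = |LSL - x| = |97.57 - 99.835| = 2.265
z = margin / u = 2.265 / 0.9785
z = 2.3148

2.3148


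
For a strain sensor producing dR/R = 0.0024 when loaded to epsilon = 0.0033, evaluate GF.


GF = (dR/R) / epsilon
= 0.0024 / 0.0033
= 0.7273

0.7273


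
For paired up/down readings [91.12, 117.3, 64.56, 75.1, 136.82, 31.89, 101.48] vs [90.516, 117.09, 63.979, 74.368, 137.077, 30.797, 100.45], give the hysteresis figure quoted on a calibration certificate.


|91.12 - 90.516| = 0.6040
|117.3 - 117.09| = 0.2100
|64.56 - 63.979| = 0.5810
|75.1 - 74.368| = 0.7320
|136.82 - 137.077| = 0.2570
|31.89 - 30.797| = 1.0930
|101.48 - 100.45| = 1.0300
hysteresis = max(diffs) = 1.0930

1.0930


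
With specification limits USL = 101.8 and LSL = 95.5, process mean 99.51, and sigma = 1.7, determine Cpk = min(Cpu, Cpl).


Cpu = (USL - mean) / (3*sigma) = (101.8 - 99.51) / (3*1.7) = 0.4490
Cpl = (mean - LSL) / (3*sigma) = (99.51 - 95.5) / (3*1.7) = 0.7863
Cpk = min(Cpu, Cpl) = 0.4490

0.4490


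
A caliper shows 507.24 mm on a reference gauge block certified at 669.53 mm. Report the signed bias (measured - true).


Systematic error = measured - true
= 507.24 - 669.53
= -162.2900

-162.2900


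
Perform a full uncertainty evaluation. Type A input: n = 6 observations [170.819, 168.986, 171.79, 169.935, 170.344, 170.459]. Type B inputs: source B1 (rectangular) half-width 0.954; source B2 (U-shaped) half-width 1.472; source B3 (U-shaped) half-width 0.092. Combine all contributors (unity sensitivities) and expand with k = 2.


mean = (170.819 + 168.986 + 171.79 + 169.935 + 170.344 + 170.459) / 6 = 170.3888333
s = sqrt(sum((x - mean)^2)/(n-1)) = 0.93049996
u_A = s / sqrt(n) = 0.93049996 / sqrt(6) = 0.37987502
u_B1 = 0.954 / sqrt(3) = 0.55079216
u_B2 = 1.472 / sqrt(2) = 1.0408612
u_B3 = 0.092 / sqrt(2) = 0.065053824
uc = sqrt(0.37987502^2 + 0.55079216^2 + 1.0408612^2 + 0.065053824^2) = 1.2390727
U = k * uc = 2 * 1.2390727
U = 2.4781

2.4781


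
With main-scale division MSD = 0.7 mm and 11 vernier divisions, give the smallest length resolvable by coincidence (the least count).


LC = MSD / n_div
= 0.7 / 11
= 0.0636

0.0636


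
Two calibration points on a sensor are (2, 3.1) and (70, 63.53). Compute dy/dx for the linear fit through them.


slope = (y2 - y1) / (x2 - x1)
= (63.53 - 3.1) / (70 - 2)
= 60.4300 / 68
= 0.8887

0.8887


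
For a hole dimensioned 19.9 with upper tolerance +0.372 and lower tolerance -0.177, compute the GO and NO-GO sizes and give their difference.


GO = nominal - lower_tol (smallest hole = maximum material condition)
GO = 19.9 - 0.177 = 19.723
NO-GO = nominal + upper_tol (largest hole = least material condition)
NO-GO = 19.9 + 0.372 = 20.272
spread = NO-GO - GO = 20.272 - 19.723 = 0.5490

0.5490


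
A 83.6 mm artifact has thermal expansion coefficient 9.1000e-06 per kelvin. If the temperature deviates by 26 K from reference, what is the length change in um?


dL = L * alpha * dT
= 83.6 * 9.1000e-06 * 26
= 0.0197798 mm
dL_um = 0.0197798 * 1000 = 19.7798 um

19.7798


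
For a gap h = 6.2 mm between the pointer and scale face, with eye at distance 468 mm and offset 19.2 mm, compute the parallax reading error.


error = h * offset / d
= 6.2 * 19.2 / 468
= 0.2544

0.2544


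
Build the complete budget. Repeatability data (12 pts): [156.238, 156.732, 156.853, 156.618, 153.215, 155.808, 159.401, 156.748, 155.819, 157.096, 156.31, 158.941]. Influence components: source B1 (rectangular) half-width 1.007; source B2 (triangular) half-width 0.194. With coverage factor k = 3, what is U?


mean = (156.238 + 156.732 + 156.853 + 156.618 + 153.215 + 155.808 + 159.401 + 156.748 + 155.819 + 157.096 + 156.31 + 158.941) / 12 = 156.64825
s = sqrt(sum((x - mean)^2)/(n-1)) = 1.5538286
u_A = s / sqrt(n) = 1.5538286 / sqrt(12) = 0.44855168
u_B1 = 1.007 / sqrt(3) = 0.58139172
u_B2 = 0.194 / sqrt(6) = 0.079200168
uc = sqrt(0.44855168^2 + 0.58139172^2 + 0.079200168^2) = 0.73857133
U = k * uc = 3 * 0.73857133
U = 2.2157

2.2157


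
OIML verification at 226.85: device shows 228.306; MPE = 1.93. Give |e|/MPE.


e = indication - reference = 228.306 - 226.85 = 1.4560
|e| = 1.4560
ratio = |e| / MPE = 1.4560 / 1.93
ratio = 0.7544

0.7544


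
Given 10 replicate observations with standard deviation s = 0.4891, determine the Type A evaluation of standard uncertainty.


u_A = s / sqrt(n)
u_A = 0.4891 / sqrt(10)
u_A = 0.4891 / 3.1622777
u_A = 0.1547

0.1547


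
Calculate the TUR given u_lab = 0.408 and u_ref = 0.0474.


TUR = u_lab / u_ref
= 0.408 / 0.0474
= 8.6076

8.6076


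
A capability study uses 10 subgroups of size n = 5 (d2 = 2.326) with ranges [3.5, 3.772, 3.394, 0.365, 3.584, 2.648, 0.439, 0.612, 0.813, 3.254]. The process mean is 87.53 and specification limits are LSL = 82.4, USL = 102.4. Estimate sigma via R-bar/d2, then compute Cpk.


R_bar = (3.5 + 3.772 + 3.394 + 0.365 + 3.584 + 2.648 + 0.439 + 0.612 + 0.813 + 3.254) / 10 = 2.2381
sigma = R_bar / d2 = 2.2381 / 2.326 = 0.9622098
Cp = (USL - LSL)/(6*sigma) = (102.4 - 82.4)/(6*0.9622098) = 3.4642
Cpu = (102.4 - 87.53)/(3*0.9622098) = 5.1513
Cpl = (87.53 - 82.4)/(3*0.9622098) = 1.7772
Cpk = min(Cpu, Cpl) = 1.7772

1.7772


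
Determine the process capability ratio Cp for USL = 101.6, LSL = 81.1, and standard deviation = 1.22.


Cp = (USL - LSL) / (6 * sigma)
= (101.6 - 81.1) / (6 * 1.22)
= 20.5000 / 7.3200
= 2.8005

2.8005


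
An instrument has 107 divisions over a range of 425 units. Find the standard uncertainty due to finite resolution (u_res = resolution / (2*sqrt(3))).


resolution = range / divisions
resolution = 425 / 107 = 3.9719626
u_res = resolution / (2*sqrt(3))
u_res = 3.9719626 / 3.4641016
u_res = 1.1466

1.1466


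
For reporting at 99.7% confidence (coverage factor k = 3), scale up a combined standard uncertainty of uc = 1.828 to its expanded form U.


U = k * uc
U = 3 * 1.828
U = 5.4840

5.4840


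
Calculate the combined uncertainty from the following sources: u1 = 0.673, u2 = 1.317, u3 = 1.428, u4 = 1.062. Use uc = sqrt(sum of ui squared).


uc = sqrt(0.673^2 + 1.317^2 + 1.428^2 + 1.062^2)
uc = sqrt(5.354446)
uc = 2.3140

2.3140


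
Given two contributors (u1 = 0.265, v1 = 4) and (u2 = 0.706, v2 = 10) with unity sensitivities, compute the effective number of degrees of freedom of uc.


uc = sqrt(u1^2 + u2^2) = sqrt(0.265^2 + 0.706^2) = 0.75409615
v_eff = uc^4 / (u1^4/v1 + u2^4/v2)
= 0.75409615^4 / (0.265^4/4 + 0.706^4/10)
= 0.32337534 / 0.026076732
v_eff = 12.4009

12.4009


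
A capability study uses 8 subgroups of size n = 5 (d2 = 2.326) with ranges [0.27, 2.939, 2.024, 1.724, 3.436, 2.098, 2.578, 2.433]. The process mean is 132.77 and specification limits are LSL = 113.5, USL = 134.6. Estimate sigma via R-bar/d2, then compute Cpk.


R_bar = (0.27 + 2.939 + 2.024 + 1.724 + 3.436 + 2.098 + 2.578 + 2.433) / 8 = 2.18775
sigma = R_bar / d2 = 2.18775 / 2.326 = 0.9405632
Cp = (USL - LSL)/(6*sigma) = (134.6 - 113.5)/(6*0.9405632) = 3.7389
Cpu = (134.6 - 132.77)/(3*0.9405632) = 0.6485
Cpl = (132.77 - 113.5)/(3*0.9405632) = 6.8292
Cpk = min(Cpu, Cpl) = 0.6485

0.6485


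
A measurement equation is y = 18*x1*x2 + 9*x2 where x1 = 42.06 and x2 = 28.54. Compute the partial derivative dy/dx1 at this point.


y = 18*x1*x2 + 9*x2
dy/dx1 = 18*x2
Evaluate at x2 = 28.54: c1 = 18 * 28.54
c1 = 513.7200

513.7200


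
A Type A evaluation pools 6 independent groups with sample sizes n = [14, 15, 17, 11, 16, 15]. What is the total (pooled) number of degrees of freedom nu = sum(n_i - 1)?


nu = sum_i (n_i - 1)
nu = ((14 - 1) + (15 - 1) + (17 - 1) + (11 - 1) + (16 - 1) + (15 - 1))
nu = 13 + 14 + 16 + 10 + 15 + 14
nu = 82

82


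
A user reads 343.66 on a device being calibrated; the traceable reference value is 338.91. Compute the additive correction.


Correction = standard - reading
= 338.91 - 343.66
= -4.7500

-4.7500


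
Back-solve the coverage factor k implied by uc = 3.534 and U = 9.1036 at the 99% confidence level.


k = U / uc
k = 9.1036 / 3.534
k = 2.576

2.576


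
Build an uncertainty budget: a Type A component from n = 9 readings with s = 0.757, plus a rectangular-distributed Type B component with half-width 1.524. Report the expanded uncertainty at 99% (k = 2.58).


u_A = s / sqrt(n) = 0.757 / sqrt(9) = 0.25233333
u_B = half_width / sqrt(3) = 1.524 / sqrt(3) = 0.87988181
uc = sqrt(u_A^2 + u_B^2) = sqrt(0.25233333^2 + 0.87988181^2) = 0.91534917
U = k * uc = 2.58 * 0.91534917
U = 2.3616

2.3616


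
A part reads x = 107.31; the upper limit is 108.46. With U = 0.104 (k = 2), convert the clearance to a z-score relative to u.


u = U / k = 0.104 / 2 = 0.052
margin = |USL - x| = |108.46 - 107.31| = 1.15
z = margin / u = 1.15 / 0.052
z = 22.1154

22.1154


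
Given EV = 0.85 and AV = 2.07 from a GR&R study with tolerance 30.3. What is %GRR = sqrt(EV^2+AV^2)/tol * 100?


GRR = sqrt(EV^2 + AV^2) = sqrt(0.85^2 + 2.07^2) = 2.2377221
%GRR = GRR / tol * 100 = 2.2377221 / 30.3 * 100
%GRR = 7.3852

7.3852


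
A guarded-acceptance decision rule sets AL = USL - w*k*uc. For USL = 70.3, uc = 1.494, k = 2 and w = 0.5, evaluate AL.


U = k * uc = 2 * 1.494 = 2.988
guard band g = w * U = 0.5 * 2.988 = 1.494
AL = USL - g = 70.3 - 1.494
AL = 68.8060

68.8060


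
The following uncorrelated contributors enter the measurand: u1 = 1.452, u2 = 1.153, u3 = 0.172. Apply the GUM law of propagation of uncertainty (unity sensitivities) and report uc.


uc = sqrt(1.452^2 + 1.153^2 + 0.172^2)
uc = sqrt(3.467297)
uc = 1.8621

1.8621


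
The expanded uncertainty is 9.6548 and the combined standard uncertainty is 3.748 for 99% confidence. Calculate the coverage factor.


k = U / uc
k = 9.6548 / 3.748
k = 2.576

2.576


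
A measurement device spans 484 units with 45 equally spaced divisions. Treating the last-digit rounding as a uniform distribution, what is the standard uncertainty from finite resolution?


resolution = range / divisions
resolution = 484 / 45 = 10.755556
u_res = resolution / (2*sqrt(3))
u_res = 10.755556 / 3.4641016
u_res = 3.1049

3.1049


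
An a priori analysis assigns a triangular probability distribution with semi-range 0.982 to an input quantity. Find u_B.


u_B = half_width / sqrt(6)
u_B = 0.982 / 2.4494897
u_B = 0.4009

0.4009


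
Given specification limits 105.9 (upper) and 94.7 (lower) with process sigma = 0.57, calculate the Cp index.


Cp = (USL - LSL) / (6 * sigma)
= (105.9 - 94.7) / (6 * 0.57)
= 11.2000 / 3.4200
= 3.2749

3.2749


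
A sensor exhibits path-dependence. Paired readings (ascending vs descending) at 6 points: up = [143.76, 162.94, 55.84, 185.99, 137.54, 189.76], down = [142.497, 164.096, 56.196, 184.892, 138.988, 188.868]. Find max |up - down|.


|143.76 - 142.497| = 1.2630
|162.94 - 164.096| = 1.1560
|55.84 - 56.196| = 0.3560
|185.99 - 184.892| = 1.0980
|137.54 - 138.988| = 1.4480
|189.76 - 188.868| = 0.8920
hysteresis = max(diffs) = 1.4480

1.4480


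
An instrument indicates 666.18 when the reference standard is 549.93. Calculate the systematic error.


Systematic error = measured - true
= 666.18 - 549.93
= 116.2500

116.2500


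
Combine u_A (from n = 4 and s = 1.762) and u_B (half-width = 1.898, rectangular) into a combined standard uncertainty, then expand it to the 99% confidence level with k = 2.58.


u_A = s / sqrt(n) = 1.762 / sqrt(4) = 0.881
u_B = half_width / sqrt(3) = 1.898 / sqrt(3) = 1.0958108
uc = sqrt(u_A^2 + u_B^2) = sqrt(0.881^2 + 1.0958108^2) = 1.4060449
U = k * uc = 2.58 * 1.4060449
U = 3.6276

3.6276


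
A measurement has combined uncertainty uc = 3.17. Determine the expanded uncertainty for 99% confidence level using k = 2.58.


U = k * uc
U = 2.58 * 3.17
U = 8.1786

8.1786


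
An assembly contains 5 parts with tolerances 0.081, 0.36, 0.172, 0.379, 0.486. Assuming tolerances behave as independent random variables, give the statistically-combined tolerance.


RSS = sqrt(0.081^2 + 0.36^2 + 0.172^2 + 0.379^2 + 0.486^2)
= sqrt(0.545582)
= 0.7386

0.7386


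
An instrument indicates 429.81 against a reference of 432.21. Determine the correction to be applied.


Correction = standard - reading
= 432.21 - 429.81
= 2.4000

2.4000


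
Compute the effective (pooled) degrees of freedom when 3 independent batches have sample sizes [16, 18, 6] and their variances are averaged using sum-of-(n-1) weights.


nu = sum_i (n_i - 1)
nu = ((16 - 1) + (18 - 1) + (6 - 1))
nu = 15 + 17 + 5
nu = 37

37


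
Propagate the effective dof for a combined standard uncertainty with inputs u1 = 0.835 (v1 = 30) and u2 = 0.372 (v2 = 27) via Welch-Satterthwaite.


uc = sqrt(u1^2 + u2^2) = sqrt(0.835^2 + 0.372^2) = 0.91411651
v_eff = uc^4 / (u1^4/v1 + u2^4/v2)
= 0.91411651^4 / (0.835^4/30 + 0.372^4/27)
= 0.69824239 / 0.016913354
v_eff = 41.2835

41.2835


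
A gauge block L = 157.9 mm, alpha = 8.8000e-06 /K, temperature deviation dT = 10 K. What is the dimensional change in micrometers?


dL = L * alpha * dT
= 157.9 * 8.8000e-06 * 10
= 0.0138952 mm
dL_um = 0.0138952 * 1000 = 13.8952 um

13.8952


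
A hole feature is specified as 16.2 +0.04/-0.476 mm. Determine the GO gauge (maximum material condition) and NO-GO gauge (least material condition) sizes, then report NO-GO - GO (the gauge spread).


GO = nominal - lower_tol (smallest hole = maximum material condition)
GO = 16.2 - 0.476 = 15.724
NO-GO = nominal + upper_tol (largest hole = least material condition)
NO-GO = 16.2 + 0.04 = 16.24
spread = NO-GO - GO = 16.24 - 15.724 = 0.5160

0.5160


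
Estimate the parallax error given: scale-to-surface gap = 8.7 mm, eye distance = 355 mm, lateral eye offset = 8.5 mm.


error = h * offset / d
= 8.7 * 8.5 / 355
= 0.2083

0.2083


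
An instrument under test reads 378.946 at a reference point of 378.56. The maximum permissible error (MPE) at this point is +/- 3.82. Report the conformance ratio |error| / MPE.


e = indication - reference = 378.946 - 378.56 = 0.3860
|e| = 0.3860
ratio = |e| / MPE = 0.3860 / 3.82
ratio = 0.1010

0.1010


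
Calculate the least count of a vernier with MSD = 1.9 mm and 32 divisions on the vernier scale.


LC = MSD / n_div
= 1.9 / 32
= 0.0594

0.0594


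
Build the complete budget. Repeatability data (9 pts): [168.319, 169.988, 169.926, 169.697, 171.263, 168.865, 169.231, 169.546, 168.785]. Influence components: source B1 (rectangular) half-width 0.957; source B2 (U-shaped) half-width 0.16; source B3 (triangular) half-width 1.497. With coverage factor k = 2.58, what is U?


mean = (168.319 + 169.988 + 169.926 + 169.697 + 171.263 + 168.865 + 169.231 + 169.546 + 168.785) / 9 = 169.5133333
s = sqrt(sum((x - mean)^2)/(n-1)) = 0.86231418
u_A = s / sqrt(n) = 0.86231418 / sqrt(9) = 0.28743806
u_B1 = 0.957 / sqrt(3) = 0.55252421
u_B2 = 0.16 / sqrt(2) = 0.11313708
u_B3 = 1.497 / sqrt(6) = 0.61114769
uc = sqrt(0.28743806^2 + 0.55252421^2 + 0.11313708^2 + 0.61114769^2) = 0.87988928
U = k * uc = 2.58 * 0.87988928
U = 2.2701

2.2701


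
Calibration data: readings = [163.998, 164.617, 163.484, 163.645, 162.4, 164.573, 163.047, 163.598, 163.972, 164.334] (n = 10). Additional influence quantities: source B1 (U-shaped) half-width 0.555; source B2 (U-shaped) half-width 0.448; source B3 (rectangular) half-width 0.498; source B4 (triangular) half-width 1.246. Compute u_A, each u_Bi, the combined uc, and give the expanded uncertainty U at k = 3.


mean = (163.998 + 164.617 + 163.484 + 163.645 + 162.4 + 164.573 + 163.047 + 163.598 + 163.972 + 164.334) / 10 = 163.7668
s = sqrt(sum((x - mean)^2)/(n-1)) = 0.69118526
u_A = s / sqrt(n) = 0.69118526 / sqrt(10) = 0.21857197
u_B1 = 0.555 / sqrt(2) = 0.39244426
u_B2 = 0.448 / sqrt(2) = 0.31678384
u_B3 = 0.498 / sqrt(3) = 0.28752043
u_B4 = 1.246 / sqrt(6) = 0.50867737
uc = sqrt(0.21857197^2 + 0.39244426^2 + 0.31678384^2 + 0.28752043^2 + 0.50867737^2) = 0.80222121
U = k * uc = 3 * 0.80222121
U = 2.4067

2.4067


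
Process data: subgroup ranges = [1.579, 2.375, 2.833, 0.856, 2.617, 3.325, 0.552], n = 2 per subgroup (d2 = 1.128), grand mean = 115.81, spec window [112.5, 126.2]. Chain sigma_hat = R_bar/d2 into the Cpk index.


R_bar = (1.579 + 2.375 + 2.833 + 0.856 + 2.617 + 3.325 + 0.552) / 7 = 2.0195714
sigma = R_bar / d2 = 2.0195714 / 1.128 = 1.7904002
Cp = (USL - LSL)/(6*sigma) = (126.2 - 112.5)/(6*1.7904002) = 1.2753
Cpu = (126.2 - 115.81)/(3*1.7904002) = 1.9344
Cpl = (115.81 - 112.5)/(3*1.7904002) = 0.6162
Cpk = min(Cpu, Cpl) = 0.6162

0.6162


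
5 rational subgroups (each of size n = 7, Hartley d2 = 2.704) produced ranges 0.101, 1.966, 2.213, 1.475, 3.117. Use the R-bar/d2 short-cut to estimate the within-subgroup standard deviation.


R_bar = (0.101 + 1.966 + 2.213 + 1.475 + 3.117) / 5
R_bar = 8.872 / 5 = 1.7744
sigma_hat = R_bar / d2 = 1.7744 / 2.704 = 0.6562

0.6562


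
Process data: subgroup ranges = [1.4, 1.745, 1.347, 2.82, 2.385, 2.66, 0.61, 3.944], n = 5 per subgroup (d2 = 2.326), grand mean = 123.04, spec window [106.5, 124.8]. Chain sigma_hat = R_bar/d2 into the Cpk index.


R_bar = (1.4 + 1.745 + 1.347 + 2.82 + 2.385 + 2.66 + 0.61 + 3.944) / 8 = 2.113875
sigma = R_bar / d2 = 2.113875 / 2.326 = 0.90880267
Cp = (USL - LSL)/(6*sigma) = (124.8 - 106.5)/(6*0.90880267) = 3.3561
Cpu = (124.8 - 123.04)/(3*0.90880267) = 0.6455
Cpl = (123.04 - 106.5)/(3*0.90880267) = 6.0666
Cpk = min(Cpu, Cpl) = 0.6455

0.6455


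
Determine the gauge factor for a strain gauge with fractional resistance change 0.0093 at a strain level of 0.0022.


GF = (dR/R) / epsilon
= 0.0093 / 0.0022
= 4.2273

4.2273


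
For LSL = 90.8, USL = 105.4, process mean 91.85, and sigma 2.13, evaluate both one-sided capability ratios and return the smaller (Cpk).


Cpu = (USL - mean) / (3*sigma) = (105.4 - 91.85) / (3*2.13) = 2.1205
Cpl = (mean - LSL) / (3*sigma) = (91.85 - 90.8) / (3*2.13) = 0.1643
Cpk = min(Cpu, Cpl) = 0.1643

0.1643


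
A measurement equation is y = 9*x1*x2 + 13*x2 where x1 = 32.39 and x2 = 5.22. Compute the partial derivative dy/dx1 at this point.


y = 9*x1*x2 + 13*x2
dy/dx1 = 9*x2
Evaluate at x2 = 5.22: c1 = 9 * 5.22
c1 = 46.9800

46.9800


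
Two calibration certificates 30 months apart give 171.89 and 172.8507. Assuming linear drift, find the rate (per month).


rate = (v2 - v1) / months
= (172.8507 - 171.89) / 30
= 0.9607 / 30
= 0.0320

0.0320


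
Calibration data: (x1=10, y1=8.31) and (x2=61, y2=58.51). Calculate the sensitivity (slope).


slope = (y2 - y1) / (x2 - x1)
= (58.51 - 8.31) / (61 - 10)
= 50.2000 / 51
= 0.9843

0.9843


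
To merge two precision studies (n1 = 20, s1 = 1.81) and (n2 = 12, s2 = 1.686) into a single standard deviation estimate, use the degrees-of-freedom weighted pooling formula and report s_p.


s_p = sqrt(((n1-1)*s1^2 + (n2-1)*s2^2) / (n1+n2-2))
numerator = (20-1)*1.81^2 + (12-1)*1.686^2 = 62.2459 + 31.268556 = 93.514456
denominator = 20 + 12 - 2 = 30
s_p^2 = 93.514456 / 30 = 3.1171485
s_p = sqrt(3.1171485) = 1.7655

1.7655


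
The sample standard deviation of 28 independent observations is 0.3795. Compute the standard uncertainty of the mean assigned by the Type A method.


u_A = s / sqrt(n)
u_A = 0.3795 / sqrt(28)
u_A = 0.3795 / 5.2915026
u_A = 0.0717

0.0717


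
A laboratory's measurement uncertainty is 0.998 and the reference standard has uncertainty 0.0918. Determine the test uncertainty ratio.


TUR = u_lab / u_ref
= 0.998 / 0.0918
= 10.8715

10.8715


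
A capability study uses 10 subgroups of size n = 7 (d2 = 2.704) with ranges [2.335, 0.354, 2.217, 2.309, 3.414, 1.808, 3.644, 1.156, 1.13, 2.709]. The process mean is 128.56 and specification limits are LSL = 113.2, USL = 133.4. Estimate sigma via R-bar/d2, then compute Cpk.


R_bar = (2.335 + 0.354 + 2.217 + 2.309 + 3.414 + 1.808 + 3.644 + 1.156 + 1.13 + 2.709) / 10 = 2.1076
sigma = R_bar / d2 = 2.1076 / 2.704 = 0.77943787
Cp = (USL - LSL)/(6*sigma) = (133.4 - 113.2)/(6*0.77943787) = 4.3194
Cpu = (133.4 - 128.56)/(3*0.77943787) = 2.0699
Cpl = (128.56 - 113.2)/(3*0.77943787) = 6.5688
Cpk = min(Cpu, Cpl) = 2.0699

2.0699


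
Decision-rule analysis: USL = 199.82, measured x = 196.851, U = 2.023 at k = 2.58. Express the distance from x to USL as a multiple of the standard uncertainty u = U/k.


u = U / k = 2.023 / 2.58 = 0.78410853
margin = |USL - x| = |199.82 - 196.851| = 2.969
z = margin / u = 2.969 / 0.78410853
z = 3.7865

3.7865


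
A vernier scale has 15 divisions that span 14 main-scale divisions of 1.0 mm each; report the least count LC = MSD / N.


LC = MSD / n_div
= 1.0 / 15
= 0.0667

0.0667


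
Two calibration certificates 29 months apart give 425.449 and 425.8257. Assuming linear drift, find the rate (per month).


rate = (v2 - v1) / months
= (425.8257 - 425.449) / 29
= 0.3767 / 29
= 0.0130

0.0130


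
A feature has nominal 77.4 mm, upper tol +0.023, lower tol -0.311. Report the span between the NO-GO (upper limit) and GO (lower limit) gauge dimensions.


GO = nominal - lower_tol (smallest hole = maximum material condition)
GO = 77.4 - 0.311 = 77.089
NO-GO = nominal + upper_tol (largest hole = least material condition)
NO-GO = 77.4 + 0.023 = 77.423
spread = NO-GO - GO = 77.423 - 77.089 = 0.3340

0.3340


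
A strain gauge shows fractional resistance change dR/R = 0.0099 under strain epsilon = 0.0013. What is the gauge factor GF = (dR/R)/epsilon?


GF = (dR/R) / epsilon
= 0.0099 / 0.0013
= 7.6154

7.6154


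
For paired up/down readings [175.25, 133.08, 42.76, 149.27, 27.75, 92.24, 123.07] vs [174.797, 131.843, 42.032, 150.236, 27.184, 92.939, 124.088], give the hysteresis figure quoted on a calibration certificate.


|175.25 - 174.797| = 0.4530
|133.08 - 131.843| = 1.2370
|42.76 - 42.032| = 0.7280
|149.27 - 150.236| = 0.9660
|27.75 - 27.184| = 0.5660
|92.24 - 92.939| = 0.6990
|123.07 - 124.088| = 1.0180
hysteresis = max(diffs) = 1.2370

1.2370


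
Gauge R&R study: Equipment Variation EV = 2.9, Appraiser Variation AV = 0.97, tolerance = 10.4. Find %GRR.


GRR = sqrt(EV^2 + AV^2) = sqrt(2.9^2 + 0.97^2) = 3.0579241
%GRR = GRR / tol * 100 = 3.0579241 / 10.4 * 100
%GRR = 29.4031

29.4031


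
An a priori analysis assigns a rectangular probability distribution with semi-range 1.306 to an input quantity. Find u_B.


u_B = half_width / sqrt(3)
u_B = 1.306 / 1.7320508
u_B = 0.7540

0.7540


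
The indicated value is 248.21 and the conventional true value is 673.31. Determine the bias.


Systematic error = measured - true
= 248.21 - 673.31
= -425.1000

-425.1000


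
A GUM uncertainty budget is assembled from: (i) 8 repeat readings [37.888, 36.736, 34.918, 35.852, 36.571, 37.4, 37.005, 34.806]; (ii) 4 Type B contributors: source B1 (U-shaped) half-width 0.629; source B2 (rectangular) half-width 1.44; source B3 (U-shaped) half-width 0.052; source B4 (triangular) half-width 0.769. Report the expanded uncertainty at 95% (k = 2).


mean = (37.888 + 36.736 + 34.918 + 35.852 + 36.571 + 37.4 + 37.005 + 34.806) / 8 = 36.397
s = sqrt(sum((x - mean)^2)/(n-1)) = 1.1186534
u_A = s / sqrt(n) = 1.1186534 / sqrt(8) = 0.3955037
u_B1 = 0.629 / sqrt(2) = 0.44477017
u_B2 = 1.44 / sqrt(3) = 0.83138439
u_B3 = 0.052 / sqrt(2) = 0.036769553
u_B4 = 0.769 / sqrt(6) = 0.31394294
uc = sqrt(0.3955037^2 + 0.44477017^2 + 0.83138439^2 + 0.036769553^2 + 0.31394294^2) = 1.070213
U = k * uc = 2 * 1.070213
U = 2.1404

2.1404


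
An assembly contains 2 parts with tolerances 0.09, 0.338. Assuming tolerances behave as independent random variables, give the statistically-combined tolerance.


RSS = sqrt(0.09^2 + 0.338^2)
= sqrt(0.122344)
= 0.3498

0.3498


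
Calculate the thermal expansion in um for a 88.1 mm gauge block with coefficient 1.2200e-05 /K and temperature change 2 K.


dL = L * alpha * dT
= 88.1 * 1.2200e-05 * 2
= 0.0021496 mm
dL_um = 0.0021496 * 1000 = 2.1496 um

2.1496


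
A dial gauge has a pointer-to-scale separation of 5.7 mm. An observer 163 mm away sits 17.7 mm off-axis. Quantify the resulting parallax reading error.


error = h * offset / d
= 5.7 * 17.7 / 163
= 0.6190

0.6190


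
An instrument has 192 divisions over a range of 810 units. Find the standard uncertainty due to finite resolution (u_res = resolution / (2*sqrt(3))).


resolution = range / divisions
resolution = 810 / 192 = 4.21875
u_res = resolution / (2*sqrt(3))
u_res = 4.21875 / 3.4641016
u_res = 1.2178

1.2178


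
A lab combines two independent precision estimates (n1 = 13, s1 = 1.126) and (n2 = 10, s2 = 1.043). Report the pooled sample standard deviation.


s_p = sqrt(((n1-1)*s1^2 + (n2-1)*s2^2) / (n1+n2-2))
numerator = (13-1)*1.126^2 + (10-1)*1.043^2 = 15.214512 + 9.790641 = 25.005153
denominator = 13 + 10 - 2 = 21
s_p^2 = 25.005153 / 21 = 1.1907216
s_p = sqrt(1.1907216) = 1.0912

1.0912


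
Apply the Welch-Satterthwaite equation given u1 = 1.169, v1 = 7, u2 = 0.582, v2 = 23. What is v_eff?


uc = sqrt(u1^2 + u2^2) = sqrt(1.169^2 + 0.582^2) = 1.3058656
v_eff = uc^4 / (u1^4/v1 + u2^4/v2)
= 1.3058656^4 / (1.169^4/7 + 0.582^4/23)
= 2.9079968 / 0.27177257
v_eff = 10.7001

10.7001


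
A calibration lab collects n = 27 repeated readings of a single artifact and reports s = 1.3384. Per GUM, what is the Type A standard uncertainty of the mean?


u_A = s / sqrt(n)
u_A = 1.3384 / sqrt(27)
u_A = 1.3384 / 5.1961524
u_A = 0.2576

0.2576


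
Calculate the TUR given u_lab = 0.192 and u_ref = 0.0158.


TUR = u_lab / u_ref
= 0.192 / 0.0158
= 12.1519

12.1519


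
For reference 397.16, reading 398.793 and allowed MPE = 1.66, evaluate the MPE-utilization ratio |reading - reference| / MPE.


e = indication - reference = 398.793 - 397.16 = 1.6330
|e| = 1.6330
ratio = |e| / MPE = 1.6330 / 1.66
ratio = 0.9837

0.9837


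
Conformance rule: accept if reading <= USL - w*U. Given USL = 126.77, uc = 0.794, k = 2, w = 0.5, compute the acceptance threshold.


U = k * uc = 2 * 0.794 = 1.588
guard band g = w * U = 0.5 * 1.588 = 0.794
AL = USL - g = 126.77 - 0.794
AL = 125.9760

125.9760


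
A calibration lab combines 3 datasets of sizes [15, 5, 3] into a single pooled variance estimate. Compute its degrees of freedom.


nu = sum_i (n_i - 1)
nu = ((15 - 1) + (5 - 1) + (3 - 1))
nu = 14 + 4 + 2
nu = 20

20


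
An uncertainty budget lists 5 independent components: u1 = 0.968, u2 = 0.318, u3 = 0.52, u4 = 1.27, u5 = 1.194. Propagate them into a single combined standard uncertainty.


uc = sqrt(0.968^2 + 0.318^2 + 0.52^2 + 1.27^2 + 1.194^2)
uc = sqrt(4.347084)
uc = 2.0850

2.0850


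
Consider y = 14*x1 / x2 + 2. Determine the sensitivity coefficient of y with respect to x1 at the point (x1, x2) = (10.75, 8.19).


y = 14*x1 / x2 + 2
dy/dx1 = 14/x2
Evaluate at x2 = 8.19: c1 = 14 / 8.19
c1 = 1.7094

1.7094


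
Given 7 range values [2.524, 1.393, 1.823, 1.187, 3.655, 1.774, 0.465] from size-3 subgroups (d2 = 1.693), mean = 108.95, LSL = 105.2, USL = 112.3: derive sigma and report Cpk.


R_bar = (2.524 + 1.393 + 1.823 + 1.187 + 3.655 + 1.774 + 0.465) / 7 = 1.8315714
sigma = R_bar / d2 = 1.8315714 / 1.693 = 1.0818496
Cp = (USL - LSL)/(6*sigma) = (112.3 - 105.2)/(6*1.0818496) = 1.0938
Cpu = (112.3 - 108.95)/(3*1.0818496) = 1.0322
Cpl = (108.95 - 105.2)/(3*1.0818496) = 1.1554
Cpk = min(Cpu, Cpl) = 1.0322

1.0322


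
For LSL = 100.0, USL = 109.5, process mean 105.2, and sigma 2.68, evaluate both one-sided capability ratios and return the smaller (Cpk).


Cpu = (USL - mean) / (3*sigma) = (109.5 - 105.2) / (3*2.68) = 0.5348
Cpl = (mean - LSL) / (3*sigma) = (105.2 - 100.0) / (3*2.68) = 0.6468
Cpk = min(Cpu, Cpl) = 0.5348

0.5348


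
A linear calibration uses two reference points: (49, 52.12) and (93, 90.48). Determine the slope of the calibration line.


slope = (y2 - y1) / (x2 - x1)
= (90.48 - 52.12) / (93 - 49)
= 38.3600 / 44
= 0.8718

0.8718


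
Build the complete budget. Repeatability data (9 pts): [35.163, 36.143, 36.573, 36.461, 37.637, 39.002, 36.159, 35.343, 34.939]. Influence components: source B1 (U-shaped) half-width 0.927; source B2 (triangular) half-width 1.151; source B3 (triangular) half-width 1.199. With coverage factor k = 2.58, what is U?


mean = (35.163 + 36.143 + 36.573 + 36.461 + 37.637 + 39.002 + 36.159 + 35.343 + 34.939) / 9 = 36.38
s = sqrt(sum((x - mean)^2)/(n-1)) = 1.2863073
u_A = s / sqrt(n) = 1.2863073 / sqrt(9) = 0.4287691
u_B1 = 0.927 / sqrt(2) = 0.65548799
u_B2 = 1.151 / sqrt(6) = 0.46989378
u_B3 = 1.199 / sqrt(6) = 0.4894897
uc = sqrt(0.4287691^2 + 0.65548799^2 + 0.46989378^2 + 0.4894897^2) = 1.0362952
U = k * uc = 2.58 * 1.0362952
U = 2.6736

2.6736


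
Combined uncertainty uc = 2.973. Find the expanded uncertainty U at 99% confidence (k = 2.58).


U = k * uc
U = 2.58 * 2.973
U = 7.6703

7.6703


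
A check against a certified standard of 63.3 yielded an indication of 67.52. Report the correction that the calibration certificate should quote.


Correction = standard - reading
= 63.3 - 67.52
= -4.2200

-4.2200


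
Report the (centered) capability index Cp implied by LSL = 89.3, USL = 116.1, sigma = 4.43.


Cp = (USL - LSL) / (6 * sigma)
= (116.1 - 89.3) / (6 * 4.43)
= 26.8000 / 26.5800
= 1.0083

1.0083


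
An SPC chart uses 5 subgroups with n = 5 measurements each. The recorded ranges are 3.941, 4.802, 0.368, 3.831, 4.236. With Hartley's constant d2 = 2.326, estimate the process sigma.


R_bar = (3.941 + 4.802 + 0.368 + 3.831 + 4.236) / 5
R_bar = 17.178 / 5 = 3.4356
sigma_hat = R_bar / d2 = 3.4356 / 2.326 = 1.4770

1.4770


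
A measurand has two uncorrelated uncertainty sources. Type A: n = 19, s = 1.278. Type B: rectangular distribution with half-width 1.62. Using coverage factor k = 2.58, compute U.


u_A = s / sqrt(n) = 1.278 / sqrt(19) = 0.29319331
u_B = half_width / sqrt(3) = 1.62 / sqrt(3) = 0.93530744
uc = sqrt(u_A^2 + u_B^2) = sqrt(0.29319331^2 + 0.93530744^2) = 0.98018484
U = k * uc = 2.58 * 0.98018484
U = 2.5289

2.5289


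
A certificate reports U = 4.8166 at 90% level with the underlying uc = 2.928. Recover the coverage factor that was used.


k = U / uc
k = 4.8166 / 2.928
k = 1.645

1.645


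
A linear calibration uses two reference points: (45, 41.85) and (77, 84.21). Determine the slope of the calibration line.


slope = (y2 - y1) / (x2 - x1)
= (84.21 - 41.85) / (77 - 45)
= 42.3600 / 32
= 1.3237

1.3237


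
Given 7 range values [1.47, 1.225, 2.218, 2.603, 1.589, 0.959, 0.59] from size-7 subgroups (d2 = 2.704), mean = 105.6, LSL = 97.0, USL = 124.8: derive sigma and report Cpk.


R_bar = (1.47 + 1.225 + 2.218 + 2.603 + 1.589 + 0.959 + 0.59) / 7 = 1.522
sigma = R_bar / d2 = 1.522 / 2.704 = 0.56286982
Cp = (USL - LSL)/(6*sigma) = (124.8 - 97.0)/(6*0.56286982) = 8.2316
Cpu = (124.8 - 105.6)/(3*0.56286982) = 11.3703
Cpl = (105.6 - 97.0)/(3*0.56286982) = 5.0929
Cpk = min(Cpu, Cpl) = 5.0929

5.0929


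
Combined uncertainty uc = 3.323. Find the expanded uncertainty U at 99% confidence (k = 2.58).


U = k * uc
U = 2.58 * 3.323
U = 8.5733

8.5733


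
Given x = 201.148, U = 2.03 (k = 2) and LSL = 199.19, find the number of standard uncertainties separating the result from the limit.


u = U / k = 2.03 / 2 = 1.015
margin = |LSL - x| = |199.19 - 201.148| = 1.958
z = margin / u = 1.958 / 1.015
z = 1.9291

1.9291


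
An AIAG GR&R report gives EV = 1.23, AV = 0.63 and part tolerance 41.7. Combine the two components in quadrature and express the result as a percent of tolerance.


GRR = sqrt(EV^2 + AV^2) = sqrt(1.23^2 + 0.63^2) = 1.3819551
%GRR = GRR / tol * 100 = 1.3819551 / 41.7 * 100
%GRR = 3.3140

3.3140


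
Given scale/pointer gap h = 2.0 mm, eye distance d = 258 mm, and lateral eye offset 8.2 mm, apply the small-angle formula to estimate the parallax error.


error = h * offset / d
= 2.0 * 8.2 / 258
= 0.0636

0.0636


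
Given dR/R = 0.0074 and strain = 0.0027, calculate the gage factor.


GF = (dR/R) / epsilon
= 0.0074 / 0.0027
= 2.7407

2.7407


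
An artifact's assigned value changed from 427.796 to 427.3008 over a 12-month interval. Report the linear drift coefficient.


rate = (v2 - v1) / months
= (427.3008 - 427.796) / 12
= -0.4952 / 12
= -0.0413

-0.0413


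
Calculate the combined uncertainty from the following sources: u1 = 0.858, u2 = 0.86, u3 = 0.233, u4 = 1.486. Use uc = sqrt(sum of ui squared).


uc = sqrt(0.858^2 + 0.86^2 + 0.233^2 + 1.486^2)
uc = sqrt(3.738249)
uc = 1.9335

1.9335


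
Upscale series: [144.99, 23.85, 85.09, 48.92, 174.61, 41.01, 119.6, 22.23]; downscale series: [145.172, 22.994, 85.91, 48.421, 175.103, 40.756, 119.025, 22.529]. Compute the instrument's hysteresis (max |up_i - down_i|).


|144.99 - 145.172| = 0.1820
|23.85 - 22.994| = 0.8560
|85.09 - 85.91| = 0.8200
|48.92 - 48.421| = 0.4990
|174.61 - 175.103| = 0.4930
|41.01 - 40.756| = 0.2540
|119.6 - 119.025| = 0.5750
|22.23 - 22.529| = 0.2990
hysteresis = max(diffs) = 0.8560

0.8560


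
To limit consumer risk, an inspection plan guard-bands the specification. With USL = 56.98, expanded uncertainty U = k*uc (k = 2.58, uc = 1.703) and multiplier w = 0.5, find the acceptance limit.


U = k * uc = 2.58 * 1.703 = 4.39374
guard band g = w * U = 0.5 * 4.39374 = 2.19687
AL = USL - g = 56.98 - 2.19687
AL = 54.7831

54.7831


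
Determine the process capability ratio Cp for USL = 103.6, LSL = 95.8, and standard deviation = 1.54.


Cp = (USL - LSL) / (6 * sigma)
= (103.6 - 95.8) / (6 * 1.54)
= 7.8000 / 9.2400
= 0.8442

0.8442


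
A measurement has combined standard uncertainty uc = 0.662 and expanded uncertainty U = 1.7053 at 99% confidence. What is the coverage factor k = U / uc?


k = U / uc
k = 1.7053 / 0.662
k = 2.576

2.576


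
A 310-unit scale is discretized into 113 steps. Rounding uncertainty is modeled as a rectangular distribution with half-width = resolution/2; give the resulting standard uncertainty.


resolution = range / divisions
resolution = 310 / 113 = 2.7433628
u_res = resolution / (2*sqrt(3))
u_res = 2.7433628 / 3.4641016
u_res = 0.7919

0.7919


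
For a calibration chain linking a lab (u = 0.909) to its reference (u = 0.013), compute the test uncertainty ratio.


TUR = u_lab / u_ref
= 0.909 / 0.013
= 69.9231

69.9231


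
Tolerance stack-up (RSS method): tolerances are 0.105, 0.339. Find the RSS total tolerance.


RSS = sqrt(0.105^2 + 0.339^2)
= sqrt(0.125946)
= 0.3549

0.3549


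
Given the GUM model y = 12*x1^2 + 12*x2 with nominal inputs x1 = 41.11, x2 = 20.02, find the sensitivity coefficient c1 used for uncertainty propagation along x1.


y = 12*x1^2 + 12*x2
dy/dx1 = 2*12*x1
Evaluate at x1 = 41.11: c1 = 24 * 41.11
c1 = 986.6400

986.6400
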